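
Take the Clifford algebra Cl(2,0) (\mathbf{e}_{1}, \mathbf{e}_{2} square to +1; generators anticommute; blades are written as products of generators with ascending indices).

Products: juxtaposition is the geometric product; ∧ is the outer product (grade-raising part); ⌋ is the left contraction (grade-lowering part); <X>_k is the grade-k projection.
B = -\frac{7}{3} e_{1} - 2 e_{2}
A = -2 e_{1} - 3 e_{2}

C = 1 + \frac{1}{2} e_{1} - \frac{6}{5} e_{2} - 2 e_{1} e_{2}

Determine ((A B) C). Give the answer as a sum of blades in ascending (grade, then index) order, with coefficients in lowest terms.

step 1: \frac{32}{3} - 3 e_{1} e_{2}
step 2: \frac{14}{3} + \frac{134}{15} e_{1} - \frac{113}{10} e_{2} - \frac{73}{3} e_{1} e_{2}
Answer: \frac{14}{3} + \frac{134}{15} e_{1} - \frac{113}{10} e_{2} - \frac{73}{3} e_{1} e_{2}


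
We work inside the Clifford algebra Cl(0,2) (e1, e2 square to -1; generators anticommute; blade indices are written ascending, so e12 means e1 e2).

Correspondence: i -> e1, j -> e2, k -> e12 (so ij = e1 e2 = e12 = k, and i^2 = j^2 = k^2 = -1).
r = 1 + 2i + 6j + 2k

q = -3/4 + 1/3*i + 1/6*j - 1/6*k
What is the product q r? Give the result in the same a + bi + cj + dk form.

In blades: q = -3/4 + 1/3*e1 + 1/6*e2 - 1/6*e12, r = 1 + 2*e1 + 6*e2 + 2*e12.
Distribute q over r term by term (generator squares from the signature, products reordered to ascending indices): (-3/4)*r = -3/4 - 3/2*e1 - 9/2*e2 - 3/2*e12; (1/3*e1)*r = -2/3 + 1/3*e1 - 2/3*e2 + 2*e12; (1/6*e2)*r = -1 + 1/3*e1 + 1/6*e2 - 1/3*e12; (-1/6*e12)*r = 1/3 + e1 - 1/3*e2 - 1/6*e12.
Sum: -25/12 + 1/6*e1 - 16/3*e2; translating back through the correspondence:
Answer: -25/12 + 1/6*i - 16/3*j


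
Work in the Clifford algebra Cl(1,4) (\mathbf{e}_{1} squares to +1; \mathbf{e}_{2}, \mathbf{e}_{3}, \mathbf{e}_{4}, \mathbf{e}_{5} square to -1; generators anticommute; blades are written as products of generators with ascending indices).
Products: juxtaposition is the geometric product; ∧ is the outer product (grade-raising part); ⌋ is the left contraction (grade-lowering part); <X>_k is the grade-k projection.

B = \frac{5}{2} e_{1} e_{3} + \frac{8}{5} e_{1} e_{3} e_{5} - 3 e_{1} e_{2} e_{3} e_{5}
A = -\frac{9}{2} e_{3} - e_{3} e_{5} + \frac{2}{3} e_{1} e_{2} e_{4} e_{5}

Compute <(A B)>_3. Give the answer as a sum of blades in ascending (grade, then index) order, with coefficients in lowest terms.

step 1: -\frac{193}{20} e_{1} - 3 e_{1} e_{2} - \frac{97}{10} e_{1} e_{5} + 2 e_{3} e_{4} - \frac{27}{2} e_{1} e_{2} e_{5} + \frac{16}{15} e_{2} e_{3} e_{4} - \frac{5}{3} e_{2} e_{3} e_{4} e_{5}
step 2: -\frac{27}{2} e_{1} e_{2} e_{5} + \frac{16}{15} e_{2} e_{3} e_{4}
Answer: -\frac{27}{2} e_{1} e_{2} e_{5} + \frac{16}{15} e_{2} e_{3} e_{4}


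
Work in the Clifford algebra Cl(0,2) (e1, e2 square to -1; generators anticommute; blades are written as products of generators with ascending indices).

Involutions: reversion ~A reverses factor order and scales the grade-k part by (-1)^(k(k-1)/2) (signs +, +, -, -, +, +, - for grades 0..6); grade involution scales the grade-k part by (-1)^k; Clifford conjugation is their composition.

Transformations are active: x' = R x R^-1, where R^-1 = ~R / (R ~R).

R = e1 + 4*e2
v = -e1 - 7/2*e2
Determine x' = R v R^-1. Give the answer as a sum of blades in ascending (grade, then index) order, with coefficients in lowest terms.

~R = e1 + 4*e2, and R ~R = -17, so R^-1 = ~R / (-17).
R v = 15 + 1/2*e1 e2
Answer: -13/17*e1 - 121/34*e2


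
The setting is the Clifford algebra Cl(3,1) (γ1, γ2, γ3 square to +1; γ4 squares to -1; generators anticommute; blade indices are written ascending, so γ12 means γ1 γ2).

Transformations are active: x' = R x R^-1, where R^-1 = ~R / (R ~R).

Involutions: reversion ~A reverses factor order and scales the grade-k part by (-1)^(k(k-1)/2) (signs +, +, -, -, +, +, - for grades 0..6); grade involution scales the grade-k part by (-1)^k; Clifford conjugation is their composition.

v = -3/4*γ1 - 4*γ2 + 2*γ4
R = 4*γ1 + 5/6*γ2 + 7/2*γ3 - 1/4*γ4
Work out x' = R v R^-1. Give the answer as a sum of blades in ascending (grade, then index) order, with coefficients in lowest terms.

~R = 4*γ1 + 5/6*γ2 + 7/2*γ3 - 1/4*γ4, and R ~R = 4159/144, so R^-1 = ~R / (4159/144).
R v = -35/6 - 123/8*γ12 + 21/8*γ13 + 125/16*γ14 + 14*γ23 + 2/3*γ24 + 7*γ34
Answer: -14403/16636*γ1 + 15236/4159*γ2 - 5880/4159*γ3 - 7898/4159*γ4


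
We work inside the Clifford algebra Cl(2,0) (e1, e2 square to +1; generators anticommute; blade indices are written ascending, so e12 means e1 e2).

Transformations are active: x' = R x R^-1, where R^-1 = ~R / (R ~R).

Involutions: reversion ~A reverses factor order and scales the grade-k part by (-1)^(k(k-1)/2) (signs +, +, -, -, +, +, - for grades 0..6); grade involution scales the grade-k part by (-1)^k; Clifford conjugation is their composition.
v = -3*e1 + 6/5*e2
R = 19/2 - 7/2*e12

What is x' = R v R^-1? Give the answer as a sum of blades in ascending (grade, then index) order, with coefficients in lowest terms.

~R = 19/2 + 7/2*e12, and R ~R = 205/2, so R^-1 = ~R / (205/2).
R v = -327/10*e1 + 9/10*e2
Answer: -3138/1025*e1 - 1059/1025*e2


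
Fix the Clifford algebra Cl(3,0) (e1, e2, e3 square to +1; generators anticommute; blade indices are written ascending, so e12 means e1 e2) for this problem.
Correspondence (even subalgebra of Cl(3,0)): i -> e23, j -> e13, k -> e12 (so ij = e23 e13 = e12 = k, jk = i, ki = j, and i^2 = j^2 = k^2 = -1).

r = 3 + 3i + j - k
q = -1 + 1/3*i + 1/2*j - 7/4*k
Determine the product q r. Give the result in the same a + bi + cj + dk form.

In blades: q = -1 - 7/4*e12 + 1/2*e13 + 1/3*e23, r = 3 - e12 + e13 + 3*e23.
Distribute q over r term by term (generator squares from the signature, products reordered to ascending indices): (-1)*r = -3 + e12 - e13 - 3*e23; (-7/4*e12)*r = -7/4 - 21/4*e12 - 21/4*e13 + 7/4*e23; (1/2*e13)*r = -1/2 - 3/2*e12 + 3/2*e13 - 1/2*e23; (1/3*e23)*r = -1 + 1/3*e12 + 1/3*e13 + e23.
Sum: -25/4 - 65/12*e12 - 53/12*e13 - 3/4*e23; translating back through the correspondence:
Answer: -25/4 - 3/4*i - 53/12*j - 65/12*k


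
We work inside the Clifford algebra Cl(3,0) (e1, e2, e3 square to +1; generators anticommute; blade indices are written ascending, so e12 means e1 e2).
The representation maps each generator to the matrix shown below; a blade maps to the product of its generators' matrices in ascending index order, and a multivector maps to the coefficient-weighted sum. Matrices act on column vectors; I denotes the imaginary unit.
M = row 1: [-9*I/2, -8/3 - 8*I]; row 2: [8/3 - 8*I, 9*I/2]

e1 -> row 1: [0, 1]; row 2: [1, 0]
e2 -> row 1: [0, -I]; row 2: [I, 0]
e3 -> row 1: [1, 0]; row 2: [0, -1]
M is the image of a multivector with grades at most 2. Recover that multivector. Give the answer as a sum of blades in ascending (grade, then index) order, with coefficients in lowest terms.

Method: 1, rho(e1), rho(e2), rho(e3) form a trace-orthogonal basis of the 2x2 complex matrices (tr(X Y) = 2 if X = Y, else 0), so M = m0*1 + m1*rho(e1) + m2*rho(e2) + m3*rho(e3) with m0 = tr(M)/2 = 0, m1 = tr(M rho(e1))/2 = -8*I, m2 = tr(M rho(e2))/2 = -8*I/3, m3 = tr(M rho(e3))/2 = -9*I/2.
Multiplying table entries, the bivector images are rho(e12) = I*rho(e3), rho(e13) = -I*rho(e2), rho(e23) = I*rho(e1); with real blade coefficients the real parts of m0..m3 are the coefficients of 1, e1, e2, e3 and the imaginary parts give the bivectors (e23: Im m1, e13: -Im m2, e12: Im m3).
Answer: -9/2*e12 + 8/3*e13 - 8*e23


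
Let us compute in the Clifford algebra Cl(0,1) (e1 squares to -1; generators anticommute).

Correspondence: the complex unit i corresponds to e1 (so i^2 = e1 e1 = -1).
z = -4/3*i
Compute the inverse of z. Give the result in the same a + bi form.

In blades: z = -4/3*e1.
With qbar = 4/3*e1 (scalar fixed, mapped units negated), z qbar = 16/9 (the sum of squared coefficients), so z^-1 = qbar / (16/9) = 3/4*e1; translating back:
Answer: 3/4*i


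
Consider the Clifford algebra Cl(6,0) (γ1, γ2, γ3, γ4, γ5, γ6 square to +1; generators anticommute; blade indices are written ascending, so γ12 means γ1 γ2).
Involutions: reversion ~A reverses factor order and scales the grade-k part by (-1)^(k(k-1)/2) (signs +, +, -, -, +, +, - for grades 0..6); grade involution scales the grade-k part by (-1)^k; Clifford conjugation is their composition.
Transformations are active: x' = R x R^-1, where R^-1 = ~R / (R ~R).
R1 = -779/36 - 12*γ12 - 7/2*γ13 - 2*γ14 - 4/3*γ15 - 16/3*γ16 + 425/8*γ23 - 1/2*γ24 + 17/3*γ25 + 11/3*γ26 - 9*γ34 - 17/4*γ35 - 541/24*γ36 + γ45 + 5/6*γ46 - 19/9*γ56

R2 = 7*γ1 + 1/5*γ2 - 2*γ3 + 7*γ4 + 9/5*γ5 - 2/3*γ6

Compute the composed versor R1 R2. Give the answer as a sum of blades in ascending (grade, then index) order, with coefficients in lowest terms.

Distribute over the terms of R2 (each basis-blade product reordered to ascending indices, repeated generators contracted through their squares):
R1 (7*γ1) = -5453/36*γ1 + 84*γ2 + 49/2*γ3 + 14*γ4 + 28/3*γ5 + 112/3*γ6 + 2975/8*γ123 - 7/2*γ124 + 119/3*γ125 + 77/3*γ126 - 63*γ134 - 119/4*γ135 - 3787/24*γ136 + 7*γ145 + 35/6*γ146 - 133/9*γ156
R1 (1/5*γ2) = -12/5*γ1 - 779/180*γ2 - 85/8*γ3 + 1/10*γ4 - 17/15*γ5 - 11/15*γ6 + 7/10*γ123 + 2/5*γ124 + 4/15*γ125 + 16/15*γ126 - 9/5*γ234 - 17/20*γ235 - 541/120*γ236 + 1/5*γ245 + 1/6*γ246 - 19/45*γ256
R1 (-2*γ3) = 7*γ1 - 425/4*γ2 + 779/18*γ3 - 18*γ4 - 17/2*γ5 - 541/12*γ6 + 24*γ123 - 4*γ134 - 8/3*γ135 - 32/3*γ136 - γ234 + 34/3*γ235 + 22/3*γ236 - 2*γ345 - 5/3*γ346 + 38/9*γ356
R1 (7*γ4) = -14*γ1 - 7/2*γ2 - 63*γ3 - 5453/36*γ4 - 7*γ5 - 35/6*γ6 - 84*γ124 - 49/2*γ134 + 28/3*γ145 + 112/3*γ146 + 2975/8*γ234 - 119/3*γ245 - 77/3*γ246 + 119/4*γ345 + 3787/24*γ346 - 133/9*γ456
R1 (9/5*γ5) = -12/5*γ1 + 51/5*γ2 - 153/20*γ3 + 9/5*γ4 - 779/20*γ5 + 19/5*γ6 - 108/5*γ125 - 63/10*γ135 - 18/5*γ145 + 48/5*γ156 + 765/8*γ235 - 9/10*γ245 - 33/5*γ256 - 81/5*γ345 + 1623/40*γ356 - 3/2*γ456
R1 (-2/3*γ6) = 32/9*γ1 - 22/9*γ2 + 541/36*γ3 - 5/9*γ4 + 38/27*γ5 + 779/54*γ6 + 8*γ126 + 7/3*γ136 + 4/3*γ146 + 8/9*γ156 - 425/12*γ236 + 1/3*γ246 - 34/9*γ256 + 6*γ346 + 17/6*γ356 - 2/3*γ456
Summing the partial products and collecting blades:
Answer: -9583/60*γ1 - 2009/90*γ2 + 551/360*γ3 - 27743/180*γ4 - 4843/108*γ5 + 2111/540*γ6 + 15863/40*γ123 - 871/10*γ124 + 55/3*γ125 + 521/15*γ126 - 183/2*γ134 - 2323/60*γ135 - 1329/8*γ136 + 191/15*γ145 + 89/2*γ146 - 193/45*γ156 + 14763/40*γ234 + 12733/120*γ235 - 3911/120*γ236 - 1211/30*γ245 - 151/6*γ246 - 54/5*γ256 + 231/20*γ345 + 1297/8*γ346 + 17147/360*γ356 - 305/18*γ456


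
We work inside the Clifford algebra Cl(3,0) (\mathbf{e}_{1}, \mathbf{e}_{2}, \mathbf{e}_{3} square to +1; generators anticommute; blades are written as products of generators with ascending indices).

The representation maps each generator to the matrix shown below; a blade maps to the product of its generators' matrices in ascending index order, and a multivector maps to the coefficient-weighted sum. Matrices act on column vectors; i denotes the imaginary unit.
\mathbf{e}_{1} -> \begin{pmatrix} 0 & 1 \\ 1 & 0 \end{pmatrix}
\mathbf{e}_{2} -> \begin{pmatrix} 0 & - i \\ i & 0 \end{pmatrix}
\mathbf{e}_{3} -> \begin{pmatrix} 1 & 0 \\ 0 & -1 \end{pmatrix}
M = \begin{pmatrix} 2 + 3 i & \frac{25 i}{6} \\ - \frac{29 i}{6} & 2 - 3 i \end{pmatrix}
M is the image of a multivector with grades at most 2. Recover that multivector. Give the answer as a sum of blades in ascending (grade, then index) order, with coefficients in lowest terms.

Method: 1, rho(e_{1}), rho(e_{2}), rho(e_{3}) form a trace-orthogonal basis of the 2x2 complex matrices (tr(X Y) = 2 if X = Y, else 0), so M = m0*1 + m1*rho(e_{1}) + m2*rho(e_{2}) + m3*rho(e_{3}) with m0 = tr(M)/2 = 2, m1 = tr(M rho(e_{1}))/2 = - \frac{i}{3}, m2 = tr(M rho(e_{2}))/2 = - \frac{9}{2}, m3 = tr(M rho(e_{3}))/2 = 3 i.
Multiplying table entries, the bivector images are rho(e_{1} e_{2}) = i*rho(e_{3}), rho(e_{1} e_{3}) = -i*rho(e_{2}), rho(e_{2} e_{3}) = i*rho(e_{1}); with real blade coefficients the real parts of m0..m3 are the coefficients of 1, e_{1}, e_{2}, e_{3} and the imaginary parts give the bivectors (e_{2} e_{3}: Im m1, e_{1} e_{3}: -Im m2, e_{1} e_{2}: Im m3).
Answer: 2 - \frac{9}{2} e_{2} + 3 e_{1} e_{2} - \frac{1}{3} e_{2} e_{3}


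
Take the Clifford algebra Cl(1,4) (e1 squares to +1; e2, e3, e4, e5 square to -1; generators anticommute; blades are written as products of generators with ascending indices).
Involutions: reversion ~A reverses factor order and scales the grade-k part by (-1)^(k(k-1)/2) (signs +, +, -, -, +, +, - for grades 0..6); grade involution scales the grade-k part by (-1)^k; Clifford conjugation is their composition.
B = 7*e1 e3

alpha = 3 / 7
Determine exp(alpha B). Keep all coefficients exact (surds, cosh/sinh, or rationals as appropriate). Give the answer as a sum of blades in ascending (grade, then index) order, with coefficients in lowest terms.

B^2 = (7)^2*(e1 e3)^2 = 49*(+1) = 49 (a basis 2-blade squares to minus the product of its generators' squares).
B^2 = 49 — the series telescopes hyperbolically here: l = 7, alpha*l = 3, so exp(alpha B) = cosh(3) + (sinh(3)/7)*B = cosh(3) + (sinh(3)/7)*B.
Answer: cosh(3) + sinh(3)*e1 e3


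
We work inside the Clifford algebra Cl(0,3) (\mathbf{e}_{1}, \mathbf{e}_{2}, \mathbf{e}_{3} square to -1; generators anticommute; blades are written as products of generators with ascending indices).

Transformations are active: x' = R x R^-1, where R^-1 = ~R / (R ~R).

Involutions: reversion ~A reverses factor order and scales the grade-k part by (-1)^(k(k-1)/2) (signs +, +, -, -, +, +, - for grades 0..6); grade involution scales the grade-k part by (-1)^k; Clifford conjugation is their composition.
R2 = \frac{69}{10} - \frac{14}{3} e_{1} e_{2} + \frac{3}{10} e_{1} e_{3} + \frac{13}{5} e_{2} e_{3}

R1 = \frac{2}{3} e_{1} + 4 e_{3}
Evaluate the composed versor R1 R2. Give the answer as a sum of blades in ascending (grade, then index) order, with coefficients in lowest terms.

Distribute over the terms of R1 (each basis-blade product reordered to ascending indices, repeated generators contracted through their squares):
(\frac{2}{3} e_{1}) R2 = \frac{23}{5} e_{1} + \frac{28}{9} e_{2} - \frac{1}{5} e_{3} + \frac{26}{15} e_{1} e_{2} e_{3}
(4 e_{3}) R2 = \frac{6}{5} e_{1} + \frac{52}{5} e_{2} + \frac{138}{5} e_{3} - \frac{56}{3} e_{1} e_{2} e_{3}
Summing the partial products and collecting blades:
Answer: \frac{29}{5} e_{1} + \frac{608}{45} e_{2} + \frac{137}{5} e_{3} - \frac{254}{15} e_{1} e_{2} e_{3}


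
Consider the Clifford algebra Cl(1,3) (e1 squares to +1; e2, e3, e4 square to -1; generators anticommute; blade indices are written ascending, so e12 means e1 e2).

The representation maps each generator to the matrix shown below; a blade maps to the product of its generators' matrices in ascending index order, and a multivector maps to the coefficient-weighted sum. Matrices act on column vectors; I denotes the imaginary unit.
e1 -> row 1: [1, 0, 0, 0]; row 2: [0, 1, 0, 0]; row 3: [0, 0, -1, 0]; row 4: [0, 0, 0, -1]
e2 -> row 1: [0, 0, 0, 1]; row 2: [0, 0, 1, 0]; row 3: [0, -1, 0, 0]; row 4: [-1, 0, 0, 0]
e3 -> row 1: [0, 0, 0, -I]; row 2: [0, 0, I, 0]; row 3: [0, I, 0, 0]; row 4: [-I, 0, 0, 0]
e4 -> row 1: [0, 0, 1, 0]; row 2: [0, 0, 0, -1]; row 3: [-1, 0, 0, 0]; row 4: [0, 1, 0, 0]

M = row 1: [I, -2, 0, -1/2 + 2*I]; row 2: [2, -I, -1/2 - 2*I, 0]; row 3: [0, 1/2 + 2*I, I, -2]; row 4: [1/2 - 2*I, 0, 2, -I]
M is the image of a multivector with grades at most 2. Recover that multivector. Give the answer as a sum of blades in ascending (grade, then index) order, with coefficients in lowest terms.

Method: the blade images are trace-orthogonal — tr(rho(e_A) rho(e_B)^-1) = 4 if A = B and 0 otherwise — and rho(e_A)^-1 = (e_A)^2 * rho(e_A) with (e_A)^2 = +1 or -1, so the coefficient of e_A in the preimage is (e_A)^2 * tr(M rho(e_A))/4.
Nonzero projections over blades of grade <= 2: e2: (e2)^2 = -1, tr(M rho(e2)) = 2, coefficient -1/2; e13: (e13)^2 = +1, tr(M rho(e13)) = -8, coefficient -2; e23: (e23)^2 = -1, tr(M rho(e23)) = 4, coefficient -1; e24: (e24)^2 = -1, tr(M rho(e24)) = 8, coefficient -2. Every other blade of grade <= 2 projects to 0.
Answer: -1/2*e2 - 2*e13 - e23 - 2*e24


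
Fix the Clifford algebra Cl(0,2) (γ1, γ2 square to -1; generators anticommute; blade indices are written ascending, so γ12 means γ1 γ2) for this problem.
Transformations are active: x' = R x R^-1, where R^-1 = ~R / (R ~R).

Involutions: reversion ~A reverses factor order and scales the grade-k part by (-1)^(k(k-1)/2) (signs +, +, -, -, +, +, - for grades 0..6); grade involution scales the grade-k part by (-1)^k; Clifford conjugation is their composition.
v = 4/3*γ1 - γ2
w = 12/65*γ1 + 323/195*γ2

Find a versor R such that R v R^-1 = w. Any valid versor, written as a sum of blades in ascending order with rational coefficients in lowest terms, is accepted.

Here q(v) = q(w) = -25/9; the classical choice R = v + w = 296/195*γ1 + 128/195*γ2 then realises v -> w under the sandwich.
Answer: 296/195*γ1 + 128/195*γ2


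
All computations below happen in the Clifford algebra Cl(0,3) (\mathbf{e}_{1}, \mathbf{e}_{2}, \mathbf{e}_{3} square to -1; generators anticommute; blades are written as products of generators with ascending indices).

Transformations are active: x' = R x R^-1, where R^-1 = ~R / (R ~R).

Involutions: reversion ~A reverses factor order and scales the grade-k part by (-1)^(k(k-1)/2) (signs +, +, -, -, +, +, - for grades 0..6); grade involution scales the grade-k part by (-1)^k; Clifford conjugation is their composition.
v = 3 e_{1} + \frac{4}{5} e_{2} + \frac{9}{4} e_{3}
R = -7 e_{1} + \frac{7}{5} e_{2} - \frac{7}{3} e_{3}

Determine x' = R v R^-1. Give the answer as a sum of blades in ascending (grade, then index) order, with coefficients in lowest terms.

~R = -7 e_{1} + \frac{7}{5} e_{2} - \frac{7}{3} e_{3}, and R ~R = -\frac{12691}{225}, so R^-1 = ~R / (-\frac{12691}{225}).
R v = \frac{2513}{100} - \frac{49}{5} e_{1} e_{2} - \frac{35}{4} e_{1} e_{3} + \frac{301}{60} e_{2} e_{3}
Answer: \frac{1677}{518} e_{1} - \frac{5303}{2590} e_{2} - \frac{177}{1036} e_{3}


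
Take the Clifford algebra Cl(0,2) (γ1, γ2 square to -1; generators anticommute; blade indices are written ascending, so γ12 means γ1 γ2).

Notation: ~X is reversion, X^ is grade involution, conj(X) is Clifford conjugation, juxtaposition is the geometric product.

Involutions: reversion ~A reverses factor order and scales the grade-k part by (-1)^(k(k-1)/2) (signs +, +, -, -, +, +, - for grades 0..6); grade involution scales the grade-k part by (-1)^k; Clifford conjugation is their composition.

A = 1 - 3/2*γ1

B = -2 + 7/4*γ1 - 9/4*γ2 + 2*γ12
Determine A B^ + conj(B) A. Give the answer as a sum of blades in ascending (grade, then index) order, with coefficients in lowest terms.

first term: -37/8 + 5/4*γ1 + 21/4*γ2 - 11/8*γ12
second term: -37/8 + 5/4*γ1 + 21/4*γ2 + 11/8*γ12
Answer: -37/4 + 5/2*γ1 + 21/2*γ2


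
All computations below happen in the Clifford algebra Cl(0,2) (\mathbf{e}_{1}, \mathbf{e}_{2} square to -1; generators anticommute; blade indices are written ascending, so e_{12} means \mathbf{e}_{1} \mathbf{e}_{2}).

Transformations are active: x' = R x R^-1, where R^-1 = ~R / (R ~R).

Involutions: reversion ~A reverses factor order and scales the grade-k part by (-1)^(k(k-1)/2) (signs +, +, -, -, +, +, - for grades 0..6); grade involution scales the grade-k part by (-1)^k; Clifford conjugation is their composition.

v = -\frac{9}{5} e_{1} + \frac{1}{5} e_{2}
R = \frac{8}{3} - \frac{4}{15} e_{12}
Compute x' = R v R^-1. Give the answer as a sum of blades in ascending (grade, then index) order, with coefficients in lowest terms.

~R = \frac{8}{3} + \frac{4}{15} e_{12}, and R ~R = \frac{1616}{225}, so R^-1 = ~R / (\frac{1616}{225}).
R v = -\frac{356}{75} e_{1} + \frac{76}{75} e_{2}
Answer: -\frac{871}{505} e_{1} + \frac{279}{505} e_{2}


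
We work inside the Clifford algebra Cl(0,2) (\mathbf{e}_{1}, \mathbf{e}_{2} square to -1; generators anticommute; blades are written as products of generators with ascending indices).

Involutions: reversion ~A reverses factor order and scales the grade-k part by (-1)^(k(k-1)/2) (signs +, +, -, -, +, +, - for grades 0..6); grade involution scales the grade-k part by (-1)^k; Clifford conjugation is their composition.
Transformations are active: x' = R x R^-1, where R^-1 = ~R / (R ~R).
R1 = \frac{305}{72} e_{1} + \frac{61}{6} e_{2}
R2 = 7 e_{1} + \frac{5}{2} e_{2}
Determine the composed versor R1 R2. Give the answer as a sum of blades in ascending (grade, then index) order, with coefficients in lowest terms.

Distribute over the terms of R1 (each basis-blade product reordered to ascending indices, repeated generators contracted through their squares):
(\frac{305}{72} e_{1}) R2 = -\frac{2135}{72} + \frac{1525}{144} e_{1} e_{2}
(\frac{61}{6} e_{2}) R2 = -\frac{305}{12} - \frac{427}{6} e_{1} e_{2}
Summing the partial products and collecting blades:
Answer: -\frac{3965}{72} - \frac{8723}{144} e_{1} e_{2}


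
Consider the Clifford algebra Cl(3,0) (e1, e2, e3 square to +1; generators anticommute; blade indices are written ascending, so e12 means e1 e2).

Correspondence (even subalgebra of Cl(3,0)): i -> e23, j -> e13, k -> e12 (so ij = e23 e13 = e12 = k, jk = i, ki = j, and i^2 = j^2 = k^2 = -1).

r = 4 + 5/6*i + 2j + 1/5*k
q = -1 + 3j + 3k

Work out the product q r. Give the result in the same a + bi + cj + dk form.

In blades: q = -1 + 3*e12 + 3*e13, r = 4 + 1/5*e12 + 2*e13 + 5/6*e23.
Distribute q over r term by term (generator squares from the signature, products reordered to ascending indices): (-1)*r = -4 - 1/5*e12 - 2*e13 - 5/6*e23; (3*e12)*r = -3/5 + 12*e12 + 5/2*e13 - 6*e23; (3*e13)*r = -6 - 5/2*e12 + 12*e13 + 3/5*e23.
Sum: -53/5 + 93/10*e12 + 25/2*e13 - 187/30*e23; translating back through the correspondence:
Answer: -53/5 - 187/30*i + 25/2*j + 93/10*k


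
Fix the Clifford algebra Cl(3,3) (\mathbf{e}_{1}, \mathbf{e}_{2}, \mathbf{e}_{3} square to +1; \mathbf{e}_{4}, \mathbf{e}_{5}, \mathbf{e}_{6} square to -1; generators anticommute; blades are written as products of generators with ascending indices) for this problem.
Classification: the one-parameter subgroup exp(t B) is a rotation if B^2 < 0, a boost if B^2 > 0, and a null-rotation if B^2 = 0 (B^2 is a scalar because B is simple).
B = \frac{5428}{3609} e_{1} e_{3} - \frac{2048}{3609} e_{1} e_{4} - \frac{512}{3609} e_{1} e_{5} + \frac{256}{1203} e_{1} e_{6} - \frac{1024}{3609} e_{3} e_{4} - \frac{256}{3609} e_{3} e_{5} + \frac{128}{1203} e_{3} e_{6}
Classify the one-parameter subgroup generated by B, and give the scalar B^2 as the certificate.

B^2 term by term: the squares give (\frac{5428}{3609})^2*(e_{1} e_{3})^2 + (-\frac{2048}{3609})^2*(e_{1} e_{4})^2 + (-\frac{512}{3609})^2*(e_{1} e_{5})^2 + (\frac{256}{1203})^2*(e_{1} e_{6})^2 + (-\frac{1024}{3609})^2*(e_{3} e_{4})^2 + (-\frac{256}{3609})^2*(e_{3} e_{5})^2 + (\frac{128}{1203})^2*(e_{3} e_{6})^2 = \frac{29463184}{13024881}*(-1) + \frac{4194304}{13024881}*(+1) + \frac{262144}{13024881}*(+1) + \frac{65536}{1447209}*(+1) + \frac{1048576}{13024881}*(+1) + \frac{65536}{13024881}*(+1) + \frac{16384}{1447209}*(+1) = -\frac{16}{9} (each basis 2-blade squares to minus the product of its generators' squares); cross terms between blades sharing an index anticommute and cancel; the commuting (index-disjoint) pairs give grade-4 terms 2*c*c'*(blade product), which cancel blade by blade — e_{1} e_{3} e_{4} e_{5}: -\frac{1048576}{13024881} + \frac{1048576}{13024881} = 0; e_{1} e_{3} e_{4} e_{6}: \frac{524288}{4341627} - \frac{524288}{4341627} = 0; e_{1} e_{3} e_{5} e_{6}: \frac{131072}{4341627} - \frac{131072}{4341627} = 0 — confirming B is simple. So B^2 = -\frac{16}{9}.
Answer: rotation, certificate B^2 = -\frac{16}{9}. Because -\frac{16}{9} is invariant under every versor sandwich, the classification follows from its sign alone.


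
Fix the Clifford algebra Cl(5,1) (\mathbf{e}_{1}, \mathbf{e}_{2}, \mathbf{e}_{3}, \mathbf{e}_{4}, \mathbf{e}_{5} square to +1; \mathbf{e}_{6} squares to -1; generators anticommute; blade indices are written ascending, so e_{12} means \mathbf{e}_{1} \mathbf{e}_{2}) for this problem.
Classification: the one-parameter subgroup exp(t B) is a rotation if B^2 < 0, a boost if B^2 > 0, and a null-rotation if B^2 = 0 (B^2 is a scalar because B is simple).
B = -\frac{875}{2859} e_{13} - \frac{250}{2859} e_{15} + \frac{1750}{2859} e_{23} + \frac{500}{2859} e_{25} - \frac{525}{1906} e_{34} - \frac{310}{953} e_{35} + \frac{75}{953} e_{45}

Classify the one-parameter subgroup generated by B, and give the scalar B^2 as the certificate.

B^2 term by term: the squares give (-\frac{875}{2859})^2*(e_{13})^2 + (-\frac{250}{2859})^2*(e_{15})^2 + (\frac{1750}{2859})^2*(e_{23})^2 + (\frac{500}{2859})^2*(e_{25})^2 + (-\frac{525}{1906})^2*(e_{34})^2 + (-\frac{310}{953})^2*(e_{35})^2 + (\frac{75}{953})^2*(e_{45})^2 = \frac{765625}{8173881}*(-1) + \frac{62500}{8173881}*(-1) + \frac{3062500}{8173881}*(-1) + \frac{250000}{8173881}*(-1) + \frac{275625}{3632836}*(-1) + \frac{96100}{908209}*(-1) + \frac{5625}{908209}*(-1) = -\frac{25}{36} (each basis 2-blade squares to minus the product of its generators' squares); cross terms between blades sharing an index anticommute and cancel; the commuting (index-disjoint) pairs give grade-4 terms 2*c*c'*(blade product), which cancel blade by blade — e_{1235}: \frac{875000}{8173881} - \frac{875000}{8173881} = 0; e_{1345}: -\frac{43750}{908209} + \frac{43750}{908209} = 0; e_{2345}: \frac{87500}{908209} - \frac{87500}{908209} = 0 — confirming B is simple. So B^2 = -\frac{25}{36}.
Answer: rotation, certificate B^2 = -\frac{25}{36}. B^2 = -\frac{25}{36} is basis-independent, so its sign is the whole story.


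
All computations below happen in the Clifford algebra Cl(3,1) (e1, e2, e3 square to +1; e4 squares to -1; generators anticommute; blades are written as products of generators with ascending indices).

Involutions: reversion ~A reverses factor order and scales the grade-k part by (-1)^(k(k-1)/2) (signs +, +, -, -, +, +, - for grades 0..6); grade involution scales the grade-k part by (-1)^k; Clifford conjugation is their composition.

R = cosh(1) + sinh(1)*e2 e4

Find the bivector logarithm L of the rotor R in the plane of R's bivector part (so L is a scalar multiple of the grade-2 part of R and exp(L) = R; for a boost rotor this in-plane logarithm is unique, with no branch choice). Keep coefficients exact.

The scalar part of R is cosh(1), which determines |rapidity| via cosh; the sign lives in the bivector part, and pairing them (bivector part over sinh of the rapidity = the plane) gives the unique in-plane L = rapidity * plane.
Concretely: cosh(rapidity) = cosh(1) gives rapidity = ±1, and since rapidity/sinh(rapidity) is even the sign is immaterial: L = (rapidity/sinh(rapidity)) * <R>_2 = (1/sinh(1)) * <R>_2.
Answer: e2 e4


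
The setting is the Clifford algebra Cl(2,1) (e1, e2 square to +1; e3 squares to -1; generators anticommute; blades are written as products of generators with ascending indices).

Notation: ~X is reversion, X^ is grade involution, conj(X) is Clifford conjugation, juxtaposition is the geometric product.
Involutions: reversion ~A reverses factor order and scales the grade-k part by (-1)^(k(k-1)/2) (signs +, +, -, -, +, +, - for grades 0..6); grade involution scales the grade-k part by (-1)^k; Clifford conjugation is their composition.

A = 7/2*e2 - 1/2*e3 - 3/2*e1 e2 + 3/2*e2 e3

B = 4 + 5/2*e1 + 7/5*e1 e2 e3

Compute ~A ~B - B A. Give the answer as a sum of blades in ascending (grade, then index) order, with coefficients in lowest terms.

first term: 21/10*e1 + 41/4*e2 + 1/10*e3 - 69/20*e1 e2 + 123/20*e1 e3 - 6*e2 e3 - 15/4*e1 e2 e3
second term: 21/10*e1 + 41/4*e2 + 1/10*e3 + 69/20*e1 e2 - 123/20*e1 e3 + 6*e2 e3 + 15/4*e1 e2 e3
Answer: -69/10*e1 e2 + 123/10*e1 e3 - 12*e2 e3 - 15/2*e1 e2 e3


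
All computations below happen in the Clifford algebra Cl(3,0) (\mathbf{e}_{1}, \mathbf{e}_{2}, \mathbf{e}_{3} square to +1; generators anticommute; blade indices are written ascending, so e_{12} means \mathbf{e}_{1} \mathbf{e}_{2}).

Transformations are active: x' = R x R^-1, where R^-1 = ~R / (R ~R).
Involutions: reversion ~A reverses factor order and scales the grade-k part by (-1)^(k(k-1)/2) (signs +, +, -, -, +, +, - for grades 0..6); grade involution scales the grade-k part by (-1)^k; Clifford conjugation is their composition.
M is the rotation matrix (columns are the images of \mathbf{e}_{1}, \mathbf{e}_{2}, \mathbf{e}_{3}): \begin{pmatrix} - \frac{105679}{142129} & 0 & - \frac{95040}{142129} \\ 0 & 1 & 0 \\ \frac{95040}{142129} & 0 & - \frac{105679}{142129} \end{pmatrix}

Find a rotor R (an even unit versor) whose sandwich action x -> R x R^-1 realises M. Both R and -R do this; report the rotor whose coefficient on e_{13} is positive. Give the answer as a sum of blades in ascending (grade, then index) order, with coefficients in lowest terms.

Method: write R = a + b12*e_{12} + b13*e_{13} + b23*e_{23} with a^2 + b12^2 + b13^2 + b23^2 = 1 (so R^-1 = ~R). Expanding the columns R e_j ~R gives tr M = 4a^2 - 1 and, from the antisymmetric part, M21 - M12 = -4a*b12, M13 - M31 = 4a*b13, M32 - M23 = -4a*b23.
Here tr M = -\frac{69229}{142129}, so a^2 = (1 + tr M)/4 = \frac{18225}{142129} and a = ±\frac{135}{377}. Taking a = \frac{135}{377}: M21 - M12 = 0, M13 - M31 = -\frac{190080}{142129}, M32 - M23 = 0, giving b12 = 0, b13 = -\frac{352}{377}, b23 = 0, i.e. R = \frac{135}{377} - \frac{352}{377} e_{13}.
Its e_{13} coefficient is negative, so report the other preimage -R.
Answer: -\frac{135}{377} + \frac{352}{377} e_{13}. Uniqueness: Spin(3) -> SO(3) maps R and -R to the same rotation of trace -\frac{69229}{142129}; fixing the sign of the e_{13} coefficient removes the ambiguity.


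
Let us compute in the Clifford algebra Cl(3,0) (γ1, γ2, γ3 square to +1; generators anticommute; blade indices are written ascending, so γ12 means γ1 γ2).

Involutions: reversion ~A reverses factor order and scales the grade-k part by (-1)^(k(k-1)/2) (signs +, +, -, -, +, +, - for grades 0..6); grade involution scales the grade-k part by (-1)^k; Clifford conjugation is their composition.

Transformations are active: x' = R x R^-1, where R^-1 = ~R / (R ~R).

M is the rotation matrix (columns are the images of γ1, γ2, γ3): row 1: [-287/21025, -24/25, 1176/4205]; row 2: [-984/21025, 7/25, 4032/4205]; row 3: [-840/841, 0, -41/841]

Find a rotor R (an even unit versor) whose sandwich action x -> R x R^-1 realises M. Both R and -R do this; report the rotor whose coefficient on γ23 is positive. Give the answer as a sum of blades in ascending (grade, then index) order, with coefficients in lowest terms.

Method: write R = a + b12*γ12 + b13*γ13 + b23*γ23 with a^2 + b12^2 + b13^2 + b23^2 = 1 (so R^-1 = ~R). Expanding the columns R e_j ~R gives tr M = 4a^2 - 1 and, from the antisymmetric part, M21 - M12 = -4a*b12, M13 - M31 = 4a*b13, M32 - M23 = -4a*b23.
Here tr M = 183/841, so a^2 = (1 + tr M)/4 = 256/841 and a = ±16/29. Taking a = 16/29: M21 - M12 = 768/841, M13 - M31 = 5376/4205, M32 - M23 = -4032/4205, giving b12 = -12/29, b13 = 84/145, b23 = 63/145, i.e. R = 16/29 - 12/29*γ12 + 84/145*γ13 + 63/145*γ23.
Its γ23 coefficient is already positive.
Answer: 16/29 - 12/29*γ12 + 84/145*γ13 + 63/145*γ23. Recall the cover is two-to-one: with M of trace 183/841, both preimages act alike, and the stated γ23 sign chooses the sheet.


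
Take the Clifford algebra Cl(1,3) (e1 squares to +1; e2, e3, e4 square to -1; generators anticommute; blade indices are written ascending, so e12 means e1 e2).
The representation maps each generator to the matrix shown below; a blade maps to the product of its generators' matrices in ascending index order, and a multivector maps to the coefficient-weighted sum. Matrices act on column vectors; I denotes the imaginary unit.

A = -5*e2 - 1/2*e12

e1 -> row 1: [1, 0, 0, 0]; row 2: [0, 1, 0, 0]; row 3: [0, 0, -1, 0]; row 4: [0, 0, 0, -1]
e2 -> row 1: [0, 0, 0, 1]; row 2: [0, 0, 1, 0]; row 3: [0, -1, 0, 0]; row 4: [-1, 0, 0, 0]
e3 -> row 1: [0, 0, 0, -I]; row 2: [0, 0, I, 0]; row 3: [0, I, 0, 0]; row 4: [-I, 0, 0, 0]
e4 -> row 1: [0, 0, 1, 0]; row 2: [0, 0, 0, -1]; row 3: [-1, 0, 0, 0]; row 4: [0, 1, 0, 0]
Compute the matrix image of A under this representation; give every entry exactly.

Bivector images (products of the table entries): rho(e12) = rho(e1)rho(e2) = row 1: [0, 0, 0, 1]; row 2: [0, 0, 1, 0]; row 3: [0, 1, 0, 0]; row 4: [1, 0, 0, 0].
M = (-5)*rho(e2) + (-1/2)*rho(e12), summed entrywise:
Answer: row 1: [0, 0, 0, -11/2]; row 2: [0, 0, -11/2, 0]; row 3: [0, 9/2, 0, 0]; row 4: [9/2, 0, 0, 0]


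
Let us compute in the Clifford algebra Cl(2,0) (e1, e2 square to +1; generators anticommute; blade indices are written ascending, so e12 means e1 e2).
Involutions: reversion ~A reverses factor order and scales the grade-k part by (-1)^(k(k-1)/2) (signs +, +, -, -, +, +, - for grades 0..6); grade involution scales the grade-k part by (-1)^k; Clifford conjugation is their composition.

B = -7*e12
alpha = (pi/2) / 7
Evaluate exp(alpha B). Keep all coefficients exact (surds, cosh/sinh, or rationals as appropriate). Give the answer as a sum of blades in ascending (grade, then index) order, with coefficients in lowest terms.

B^2 = (-7)^2*(e12)^2 = 49*(-1) = -49 (a basis 2-blade squares to minus the product of its generators' squares).
B^2 = -49 — the negative square puts this in the circular regime; l = 7, alpha*l = pi/2, so exp(alpha B) = cos(pi/2) + (sin(pi/2)/7)*B = 0 + (1/7)*B.
Answer: -e12


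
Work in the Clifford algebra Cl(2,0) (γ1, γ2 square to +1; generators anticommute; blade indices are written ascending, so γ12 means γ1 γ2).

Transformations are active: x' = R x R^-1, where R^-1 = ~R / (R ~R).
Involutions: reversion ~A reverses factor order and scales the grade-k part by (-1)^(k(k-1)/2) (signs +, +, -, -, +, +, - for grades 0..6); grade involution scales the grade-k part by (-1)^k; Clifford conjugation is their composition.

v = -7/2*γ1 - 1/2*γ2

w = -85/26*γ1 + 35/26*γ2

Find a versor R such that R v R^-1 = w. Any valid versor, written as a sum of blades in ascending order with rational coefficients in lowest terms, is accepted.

Why this works: both vectors square to 25/2, so q(v) = q(w) and R = v + w = -88/13*γ1 + 11/13*γ2 carries v to w — its own direction survives, the complement (v - w)/2 flips.
Answer: -88/13*γ1 + 11/13*γ2


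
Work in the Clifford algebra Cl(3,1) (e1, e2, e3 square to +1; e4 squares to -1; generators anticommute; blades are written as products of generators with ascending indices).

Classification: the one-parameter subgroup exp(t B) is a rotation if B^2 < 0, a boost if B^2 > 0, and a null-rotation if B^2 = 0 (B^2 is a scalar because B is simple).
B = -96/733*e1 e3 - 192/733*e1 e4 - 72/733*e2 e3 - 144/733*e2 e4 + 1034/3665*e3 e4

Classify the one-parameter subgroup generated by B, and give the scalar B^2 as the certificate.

B^2 term by term: the squares give (-96/733)^2*(e1 e3)^2 + (-192/733)^2*(e1 e4)^2 + (-72/733)^2*(e2 e3)^2 + (-144/733)^2*(e2 e4)^2 + (1034/3665)^2*(e3 e4)^2 = 9216/537289*(-1) + 36864/537289*(+1) + 5184/537289*(-1) + 20736/537289*(+1) + 1069156/13432225*(+1) = 4/25 (each basis 2-blade squares to minus the product of its generators' squares); cross terms between blades sharing an index anticommute and cancel; the commuting (index-disjoint) pairs give grade-4 terms 2*c*c'*(blade product), which cancel blade by blade — e1 e2 e3 e4: -27648/537289 + 27648/537289 = 0 — confirming B is simple. So B^2 = 4/25.
Answer: boost, certificate B^2 = 4/25. One invariant decides it: the square 4/25 survives every conjugation, and its sign is exactly the classification.


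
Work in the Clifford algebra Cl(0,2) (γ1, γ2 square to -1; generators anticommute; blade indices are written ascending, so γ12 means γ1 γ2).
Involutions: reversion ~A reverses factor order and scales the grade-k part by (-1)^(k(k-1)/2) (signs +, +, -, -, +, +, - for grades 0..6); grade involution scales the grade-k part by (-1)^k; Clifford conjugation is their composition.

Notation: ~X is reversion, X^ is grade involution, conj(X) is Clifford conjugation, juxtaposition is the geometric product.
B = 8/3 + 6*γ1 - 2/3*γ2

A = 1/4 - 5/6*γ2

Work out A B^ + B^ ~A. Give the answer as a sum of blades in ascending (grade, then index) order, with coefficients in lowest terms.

first term: 11/9 - 3/2*γ1 - 37/18*γ2 - 5*γ12
second term: 11/9 - 3/2*γ1 - 37/18*γ2 + 5*γ12
Answer: 22/9 - 3*γ1 - 37/9*γ2


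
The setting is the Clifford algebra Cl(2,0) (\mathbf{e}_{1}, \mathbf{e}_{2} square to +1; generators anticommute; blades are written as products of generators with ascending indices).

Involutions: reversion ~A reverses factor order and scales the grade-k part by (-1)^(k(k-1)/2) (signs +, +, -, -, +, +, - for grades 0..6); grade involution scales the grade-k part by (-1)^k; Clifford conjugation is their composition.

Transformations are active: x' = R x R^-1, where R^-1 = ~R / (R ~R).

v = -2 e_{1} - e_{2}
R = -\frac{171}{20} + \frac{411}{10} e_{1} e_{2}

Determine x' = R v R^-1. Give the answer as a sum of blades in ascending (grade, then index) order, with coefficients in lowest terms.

~R = -\frac{171}{20} - \frac{411}{10} e_{1} e_{2}, and R ~R = \frac{28197}{16}, so R^-1 = ~R / (\frac{28197}{16}).
R v = -24 e_{1} + \frac{363}{4} e_{2}
Answer: \frac{34978}{15665} e_{1} + \frac{1871}{15665} e_{2}


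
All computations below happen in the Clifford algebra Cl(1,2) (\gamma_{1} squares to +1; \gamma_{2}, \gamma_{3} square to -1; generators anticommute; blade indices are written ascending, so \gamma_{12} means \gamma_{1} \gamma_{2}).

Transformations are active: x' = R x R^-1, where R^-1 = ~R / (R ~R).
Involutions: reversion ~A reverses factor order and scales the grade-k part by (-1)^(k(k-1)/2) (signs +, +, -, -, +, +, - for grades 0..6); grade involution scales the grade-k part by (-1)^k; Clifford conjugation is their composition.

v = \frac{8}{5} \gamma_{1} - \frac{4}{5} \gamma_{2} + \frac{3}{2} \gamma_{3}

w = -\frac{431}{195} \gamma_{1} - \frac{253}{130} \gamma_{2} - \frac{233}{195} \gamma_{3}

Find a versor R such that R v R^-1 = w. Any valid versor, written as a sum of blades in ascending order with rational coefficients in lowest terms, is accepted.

A norm check does it: q(v) = q(w) = -\frac{33}{100}, hence R = v + w = -\frac{119}{195} \gamma_{1} - \frac{357}{130} \gamma_{2} + \frac{119}{390} \gamma_{3} realises the map — parallel part kept, (v - w)/2 negated, v carried to w.
Answer: -\frac{119}{195} \gamma_{1} - \frac{357}{130} \gamma_{2} + \frac{119}{390} \gamma_{3}


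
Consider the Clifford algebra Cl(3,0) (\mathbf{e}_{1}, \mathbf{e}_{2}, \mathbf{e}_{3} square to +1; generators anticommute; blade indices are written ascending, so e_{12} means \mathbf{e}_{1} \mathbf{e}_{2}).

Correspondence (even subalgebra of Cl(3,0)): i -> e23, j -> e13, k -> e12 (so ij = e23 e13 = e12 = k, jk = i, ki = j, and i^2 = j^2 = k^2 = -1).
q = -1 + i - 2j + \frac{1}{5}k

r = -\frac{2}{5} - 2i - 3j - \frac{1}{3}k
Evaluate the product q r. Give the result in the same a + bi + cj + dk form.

In blades: q = -1 + \frac{1}{5} e_{12} - 2 e_{13} + e_{23}, r = -\frac{2}{5} - \frac{1}{3} e_{12} - 3 e_{13} - 2 e_{23}.
Distribute q over r term by term (generator squares from the signature, products reordered to ascending indices): (-1)*r = \frac{2}{5} + \frac{1}{3} e_{12} + 3 e_{13} + 2 e_{23}; (\frac{1}{5} e_{12})*r = \frac{1}{15} - \frac{2}{25} e_{12} - \frac{2}{5} e_{13} + \frac{3}{5} e_{23}; (-2 e_{13})*r = -6 - 4 e_{12} + \frac{4}{5} e_{13} + \frac{2}{3} e_{23}; (e_{23})*r = 2 - 3 e_{12} + \frac{1}{3} e_{13} - \frac{2}{5} e_{23}.
Sum: -\frac{53}{15} - \frac{506}{75} e_{12} + \frac{56}{15} e_{13} + \frac{43}{15} e_{23}; translating back through the correspondence:
Answer: -\frac{53}{15} + \frac{43}{15}i + \frac{56}{15}j - \frac{506}{75}k


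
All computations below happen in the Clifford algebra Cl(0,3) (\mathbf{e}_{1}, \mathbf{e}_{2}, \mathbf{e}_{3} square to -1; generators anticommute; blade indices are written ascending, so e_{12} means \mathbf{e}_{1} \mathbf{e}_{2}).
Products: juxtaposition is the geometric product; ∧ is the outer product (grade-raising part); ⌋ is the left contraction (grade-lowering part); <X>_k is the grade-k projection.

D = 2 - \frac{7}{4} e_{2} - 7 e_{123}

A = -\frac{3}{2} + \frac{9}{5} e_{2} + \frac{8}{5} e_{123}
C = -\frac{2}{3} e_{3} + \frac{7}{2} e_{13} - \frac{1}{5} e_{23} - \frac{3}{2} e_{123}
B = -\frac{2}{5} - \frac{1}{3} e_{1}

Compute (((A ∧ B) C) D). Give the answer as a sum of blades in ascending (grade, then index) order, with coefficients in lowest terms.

step 1: \frac{3}{5} + \frac{1}{2} e_{1} - \frac{18}{25} e_{2} + \frac{3}{5} e_{12} - \frac{16}{25} e_{123}
step 2: \frac{24}{25} - \frac{16}{125} e_{1} - \frac{56}{25} e_{2} - \frac{697}{500} e_{3} - \frac{32}{75} e_{12} + \frac{89}{30} e_{13} + \frac{321}{100} e_{23} + \frac{28}{25} e_{123}
step 3: -\frac{246}{25} + \frac{32201}{1500} e_{1} - \frac{4039}{150} e_{2} - \frac{68353}{6000} e_{3} - \frac{15581}{1500} e_{12} + \frac{1474}{75} e_{13} + \frac{6169}{2000} e_{23} + \frac{427}{600} e_{123}
Answer: -\frac{246}{25} + \frac{32201}{1500} e_{1} - \frac{4039}{150} e_{2} - \frac{68353}{6000} e_{3} - \frac{15581}{1500} e_{12} + \frac{1474}{75} e_{13} + \frac{6169}{2000} e_{23} + \frac{427}{600} e_{123}
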